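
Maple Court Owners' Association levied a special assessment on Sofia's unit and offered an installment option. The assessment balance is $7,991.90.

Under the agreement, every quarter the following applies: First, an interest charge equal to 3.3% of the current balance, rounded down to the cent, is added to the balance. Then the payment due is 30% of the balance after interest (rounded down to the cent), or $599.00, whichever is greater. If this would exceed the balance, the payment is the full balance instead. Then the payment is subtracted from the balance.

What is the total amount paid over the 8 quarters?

Quarter 1: $7,991.90 +$263.73 interest = $8,255.63; pay $2,476.68 → $5,778.95
Quarter 2: $5,778.95 +$190.70 interest = $5,969.65; pay $1,790.89 → $4,178.76
Quarter 3: $4,178.76 +$137.89 interest = $4,316.65; pay $1,294.99 → $3,021.66
Quarter 4: $3,021.66 +$99.71 interest = $3,121.37; pay $936.41 → $2,184.96
Quarter 5: $2,184.96 +$72.10 interest = $2,257.06; pay $677.11 → $1,579.95
Quarter 6: $1,579.95 +$52.13 interest = $1,632.08; pay $599.00 → $1,033.08
Quarter 7: $1,033.08 +$34.09 interest = $1,067.17; pay $599.00 → $468.17
Quarter 8: $468.17 +$15.44 interest = $483.61; pay $483.61 → $0.00
Total paid: $8,857.69

$8,857.69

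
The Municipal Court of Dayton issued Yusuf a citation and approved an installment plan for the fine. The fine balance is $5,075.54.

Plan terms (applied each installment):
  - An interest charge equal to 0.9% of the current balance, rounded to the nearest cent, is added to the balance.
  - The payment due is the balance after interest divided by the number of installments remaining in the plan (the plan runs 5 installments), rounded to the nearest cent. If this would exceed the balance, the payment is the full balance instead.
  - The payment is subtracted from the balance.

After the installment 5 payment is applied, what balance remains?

Installment 1: $5,075.54 +$45.68 interest = $5,121.22; pay $1,024.24 → $4,096.98
Installment 2: $4,096.98 +$36.87 interest = $4,133.85; pay $1,033.46 → $3,100.39
Installment 3: $3,100.39 +$27.90 interest = $3,128.29; pay $1,042.76 → $2,085.53
Installment 4: $2,085.53 +$18.77 interest = $2,104.30; pay $1,052.15 → $1,052.15
Installment 5: $1,052.15 +$9.47 interest = $1,061.62; pay $1,061.62 → $0.00

$0.00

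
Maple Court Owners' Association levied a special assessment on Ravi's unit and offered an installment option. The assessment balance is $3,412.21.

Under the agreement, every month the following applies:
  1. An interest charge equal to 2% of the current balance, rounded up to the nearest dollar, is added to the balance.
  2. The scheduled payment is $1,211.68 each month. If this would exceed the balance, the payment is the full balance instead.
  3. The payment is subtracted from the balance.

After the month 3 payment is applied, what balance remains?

Month 1: $3,412.21 +$69.00 interest = $3,481.21; pay $1,211.68 → $2,269.53
Month 2: $2,269.53 +$46.00 interest = $2,315.53; pay $1,211.68 → $1,103.85
Month 3: $1,103.85 +$23.00 interest = $1,126.85; pay $1,126.85 → $0.00

$0.00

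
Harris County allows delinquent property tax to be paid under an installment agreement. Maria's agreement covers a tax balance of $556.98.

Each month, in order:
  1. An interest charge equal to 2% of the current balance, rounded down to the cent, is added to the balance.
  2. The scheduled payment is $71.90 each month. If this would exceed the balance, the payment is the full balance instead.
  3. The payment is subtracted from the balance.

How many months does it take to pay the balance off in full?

Month 1: opening $556.98; interest $11.13 → $568.11; payment $71.90; balance $496.21
Month 2: opening $496.21; interest $9.92 → $506.13; payment $71.90; balance $434.23
Month 3: opening $434.23; interest $8.68 → $442.91; payment $71.90; balance $371.01
Month 4: opening $371.01; interest $7.42 → $378.43; payment $71.90; balance $306.53
Month 5: opening $306.53; interest $6.13 → $312.66; payment $71.90; balance $240.76
Month 6: opening $240.76; interest $4.81 → $245.57; payment $71.90; balance $173.67
Month 7: opening $173.67; interest $3.47 → $177.14; payment $71.90; balance $105.24
Month 8: opening $105.24; interest $2.10 → $107.34; payment $71.90; balance $35.44
Month 9: opening $35.44; interest $0.70 → $36.14; payment $36.14; balance $0.00
Balance reaches $0.00 in month 9.

9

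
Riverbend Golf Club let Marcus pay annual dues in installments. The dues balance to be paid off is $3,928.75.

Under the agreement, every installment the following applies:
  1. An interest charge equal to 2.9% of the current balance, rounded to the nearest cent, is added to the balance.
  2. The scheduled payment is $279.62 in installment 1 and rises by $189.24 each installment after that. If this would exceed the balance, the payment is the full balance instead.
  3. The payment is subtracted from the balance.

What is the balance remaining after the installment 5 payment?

Installment 1: opening $3,928.75; interest $113.93 → $4,042.68; payment $279.62; balance $3,763.06
Installment 2: opening $3,763.06; interest $109.13 → $3,872.19; payment $468.86; balance $3,403.33
Installment 3: opening $3,403.33; interest $98.70 → $3,502.03; payment $658.10; balance $2,843.93
Installment 4: opening $2,843.93; interest $82.47 → $2,926.40; payment $847.34; balance $2,079.06
Installment 5: opening $2,079.06; interest $60.29 → $2,139.35; payment $1,036.58; balance $1,102.77

$1,102.77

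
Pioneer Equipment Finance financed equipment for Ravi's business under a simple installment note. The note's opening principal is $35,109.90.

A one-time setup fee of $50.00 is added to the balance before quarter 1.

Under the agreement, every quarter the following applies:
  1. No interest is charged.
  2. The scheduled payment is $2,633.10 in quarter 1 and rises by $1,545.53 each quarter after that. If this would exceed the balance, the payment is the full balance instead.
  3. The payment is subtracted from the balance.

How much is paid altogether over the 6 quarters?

$35,159.90

Quarter 1: $35,159.90 − $2,633.10 → $32,526.80
Quarter 2: $32,526.80 − $4,178.63 → $28,348.17
Quarter 3: $28,348.17 − $5,724.16 → $22,624.01
Quarter 4: $22,624.01 − $7,269.69 → $15,354.32
Quarter 5: $15,354.32 − $8,815.22 → $6,539.10
Quarter 6: $6,539.10 − $6,539.10 → $0.00
Total paid: $35,159.90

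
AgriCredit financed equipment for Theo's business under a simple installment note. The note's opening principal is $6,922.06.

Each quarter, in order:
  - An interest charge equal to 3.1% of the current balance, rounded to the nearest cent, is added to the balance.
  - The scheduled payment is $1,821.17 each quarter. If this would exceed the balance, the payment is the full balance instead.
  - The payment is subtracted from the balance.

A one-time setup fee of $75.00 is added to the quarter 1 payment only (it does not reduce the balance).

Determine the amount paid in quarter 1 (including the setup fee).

Quarter 1: $6,922.06 +$214.58 interest = $7,136.64; pay $1,821.17 (+ $75.00 fee) → $5,315.47

$1,896.17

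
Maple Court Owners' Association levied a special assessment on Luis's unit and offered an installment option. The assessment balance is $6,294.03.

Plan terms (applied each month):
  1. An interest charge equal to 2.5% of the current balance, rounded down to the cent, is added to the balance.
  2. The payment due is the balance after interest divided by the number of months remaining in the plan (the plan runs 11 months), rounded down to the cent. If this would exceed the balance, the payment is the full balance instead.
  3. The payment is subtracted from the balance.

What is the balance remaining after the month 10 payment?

Month 1: opening $6,294.03; interest $157.35 → $6,451.38; payment $586.48; balance $5,864.90
Month 2: opening $5,864.90; interest $146.62 → $6,011.52; payment $601.15; balance $5,410.37
Month 3: opening $5,410.37; interest $135.25 → $5,545.62; payment $616.18; balance $4,929.44
Month 4: opening $4,929.44; interest $123.23 → $5,052.67; payment $631.58; balance $4,421.09
Month 5: opening $4,421.09; interest $110.52 → $4,531.61; payment $647.37; balance $3,884.24
Month 6: opening $3,884.24; interest $97.10 → $3,981.34; payment $663.55; balance $3,317.79
Month 7: opening $3,317.79; interest $82.94 → $3,400.73; payment $680.14; balance $2,720.59
Month 8: opening $2,720.59; interest $68.01 → $2,788.60; payment $697.15; balance $2,091.45
Month 9: opening $2,091.45; interest $52.28 → $2,143.73; payment $714.57; balance $1,429.16
Month 10: opening $1,429.16; interest $35.72 → $1,464.88; payment $732.44; balance $732.44

$732.44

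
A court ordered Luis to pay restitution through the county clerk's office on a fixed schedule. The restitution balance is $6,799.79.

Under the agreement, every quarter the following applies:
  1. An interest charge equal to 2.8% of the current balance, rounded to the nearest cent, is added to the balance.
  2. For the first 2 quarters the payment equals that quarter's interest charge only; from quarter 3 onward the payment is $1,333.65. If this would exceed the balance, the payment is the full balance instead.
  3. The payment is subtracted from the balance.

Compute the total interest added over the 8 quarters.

Quarter 1: opening $6,799.79; interest $190.39 → $6,990.18; payment $190.39; balance $6,799.79
Quarter 2: opening $6,799.79; interest $190.39 → $6,990.18; payment $190.39; balance $6,799.79
Quarter 3: opening $6,799.79; interest $190.39 → $6,990.18; payment $1,333.65; balance $5,656.53
Quarter 4: opening $5,656.53; interest $158.38 → $5,814.91; payment $1,333.65; balance $4,481.26
Quarter 5: opening $4,481.26; interest $125.48 → $4,606.74; payment $1,333.65; balance $3,273.09
Quarter 6: opening $3,273.09; interest $91.65 → $3,364.74; payment $1,333.65; balance $2,031.09
Quarter 7: opening $2,031.09; interest $56.87 → $2,087.96; payment $1,333.65; balance $754.31
Quarter 8: opening $754.31; interest $21.12 → $775.43; payment $775.43; balance $0.00
Total interest: $190.39 + $190.39 + $190.39 + $158.38 + $125.48 + $91.65 + $56.87 + $21.12 = $1,024.67

$1,024.67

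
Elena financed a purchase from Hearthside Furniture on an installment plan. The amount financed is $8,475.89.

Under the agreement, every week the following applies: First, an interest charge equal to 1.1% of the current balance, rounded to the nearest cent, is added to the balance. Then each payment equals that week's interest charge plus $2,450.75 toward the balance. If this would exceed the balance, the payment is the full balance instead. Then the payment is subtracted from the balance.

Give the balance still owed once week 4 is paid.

$0.00

Week 1: opening $8,475.89; interest $93.23 → $8,569.12; payment $2,543.98; balance $6,025.14
Week 2: opening $6,025.14; interest $66.28 → $6,091.42; payment $2,517.03; balance $3,574.39
Week 3: opening $3,574.39; interest $39.32 → $3,613.71; payment $2,490.07; balance $1,123.64
Week 4: opening $1,123.64; interest $12.36 → $1,136.00; payment $1,136.00; balance $0.00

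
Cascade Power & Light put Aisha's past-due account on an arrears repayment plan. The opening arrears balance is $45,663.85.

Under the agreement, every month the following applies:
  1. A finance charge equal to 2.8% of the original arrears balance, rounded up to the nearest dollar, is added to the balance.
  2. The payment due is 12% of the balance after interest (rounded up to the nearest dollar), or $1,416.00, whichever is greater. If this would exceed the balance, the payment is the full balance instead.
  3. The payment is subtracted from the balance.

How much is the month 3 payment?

$4,651.00

Month 1: opening $45,663.85; interest $1,279.00 → $46,942.85; payment $5,634.00; balance $41,308.85
Month 2: opening $41,308.85; interest $1,279.00 → $42,587.85; payment $5,111.00; balance $37,476.85
Month 3: opening $37,476.85; interest $1,279.00 → $38,755.85; payment $4,651.00; balance $34,104.85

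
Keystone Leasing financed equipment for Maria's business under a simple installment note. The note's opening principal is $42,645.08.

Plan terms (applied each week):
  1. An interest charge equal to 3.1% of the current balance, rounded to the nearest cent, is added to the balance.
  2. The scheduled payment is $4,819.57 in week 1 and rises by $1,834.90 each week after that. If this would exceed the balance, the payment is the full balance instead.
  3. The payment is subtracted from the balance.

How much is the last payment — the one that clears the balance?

# | Opening | Interest | Payment | End bal
1 | $42,645.08 | $1,322.00 | $4,819.57 | $39,147.51
2 | $39,147.51 | $1,213.57 | $6,654.47 | $33,706.61
3 | $33,706.61 | $1,044.90 | $8,489.37 | $26,262.14
4 | $26,262.14 | $814.13 | $10,324.27 | $16,752.00
5 | $16,752.00 | $519.31 | $12,159.17 | $5,112.14
6 | $5,112.14 | $158.48 | $5,270.62 | $0.00

$5,270.62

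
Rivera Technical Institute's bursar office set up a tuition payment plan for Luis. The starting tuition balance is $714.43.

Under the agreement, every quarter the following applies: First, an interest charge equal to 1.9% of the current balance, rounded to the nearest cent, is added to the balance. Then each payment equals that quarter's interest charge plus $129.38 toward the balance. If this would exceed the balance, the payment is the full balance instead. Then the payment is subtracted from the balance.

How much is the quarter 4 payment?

Quarter 1: opening $714.43; interest $13.57 → $728.00; payment $142.95; balance $585.05
Quarter 2: opening $585.05; interest $11.12 → $596.17; payment $140.50; balance $455.67
Quarter 3: opening $455.67; interest $8.66 → $464.33; payment $138.04; balance $326.29
Quarter 4: opening $326.29; interest $6.20 → $332.49; payment $135.58; balance $196.91

$135.58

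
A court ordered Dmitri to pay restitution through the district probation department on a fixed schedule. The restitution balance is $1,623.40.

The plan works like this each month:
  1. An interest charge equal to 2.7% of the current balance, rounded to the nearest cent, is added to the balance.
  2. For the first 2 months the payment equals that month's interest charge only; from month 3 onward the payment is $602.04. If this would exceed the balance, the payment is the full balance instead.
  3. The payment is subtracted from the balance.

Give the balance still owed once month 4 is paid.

$491.91

Month 1: opening $1,623.40; interest $43.83 → $1,667.23; payment $43.83; balance $1,623.40
Month 2: opening $1,623.40; interest $43.83 → $1,667.23; payment $43.83; balance $1,623.40
Month 3: opening $1,623.40; interest $43.83 → $1,667.23; payment $602.04; balance $1,065.19
Month 4: opening $1,065.19; interest $28.76 → $1,093.95; payment $602.04; balance $491.91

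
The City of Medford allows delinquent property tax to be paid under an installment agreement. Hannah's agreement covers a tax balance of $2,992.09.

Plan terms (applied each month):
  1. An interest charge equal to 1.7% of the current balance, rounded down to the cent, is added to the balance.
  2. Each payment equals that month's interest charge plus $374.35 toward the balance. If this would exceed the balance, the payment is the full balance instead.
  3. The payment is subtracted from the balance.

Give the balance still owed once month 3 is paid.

Month 1: $2,992.09 +$50.86 interest = $3,042.95; pay $425.21 → $2,617.74
Month 2: $2,617.74 +$44.50 interest = $2,662.24; pay $418.85 → $2,243.39
Month 3: $2,243.39 +$38.13 interest = $2,281.52; pay $412.48 → $1,869.04

$1,869.04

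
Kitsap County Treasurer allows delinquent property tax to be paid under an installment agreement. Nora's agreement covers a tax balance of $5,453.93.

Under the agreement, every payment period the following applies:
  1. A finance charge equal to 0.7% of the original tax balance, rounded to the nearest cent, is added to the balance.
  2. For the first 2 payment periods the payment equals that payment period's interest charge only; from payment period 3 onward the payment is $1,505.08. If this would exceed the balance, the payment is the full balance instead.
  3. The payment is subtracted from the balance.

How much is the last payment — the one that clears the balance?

$1,091.41

Payment period 1: opening $5,453.93; interest $38.18 → $5,492.11; payment $38.18; balance $5,453.93
Payment period 2: opening $5,453.93; interest $38.18 → $5,492.11; payment $38.18; balance $5,453.93
Payment period 3: opening $5,453.93; interest $38.18 → $5,492.11; payment $1,505.08; balance $3,987.03
Payment period 4: opening $3,987.03; interest $38.18 → $4,025.21; payment $1,505.08; balance $2,520.13
Payment period 5: opening $2,520.13; interest $38.18 → $2,558.31; payment $1,505.08; balance $1,053.23
Payment period 6: opening $1,053.23; interest $38.18 → $1,091.41; payment $1,091.41; balance $0.00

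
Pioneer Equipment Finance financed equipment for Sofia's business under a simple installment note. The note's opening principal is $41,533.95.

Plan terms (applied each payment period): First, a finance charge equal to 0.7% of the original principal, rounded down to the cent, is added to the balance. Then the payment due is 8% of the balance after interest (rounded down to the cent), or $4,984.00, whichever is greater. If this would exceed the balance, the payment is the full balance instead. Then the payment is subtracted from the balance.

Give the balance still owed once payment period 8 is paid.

$3,987.79

# | Opening | Interest | Payment | End bal
1 | $41,533.95 | $290.73 | $4,984.00 | $36,840.68
2 | $36,840.68 | $290.73 | $4,984.00 | $32,147.41
3 | $32,147.41 | $290.73 | $4,984.00 | $27,454.14
4 | $27,454.14 | $290.73 | $4,984.00 | $22,760.87
5 | $22,760.87 | $290.73 | $4,984.00 | $18,067.60
6 | $18,067.60 | $290.73 | $4,984.00 | $13,374.33
7 | $13,374.33 | $290.73 | $4,984.00 | $8,681.06
8 | $8,681.06 | $290.73 | $4,984.00 | $3,987.79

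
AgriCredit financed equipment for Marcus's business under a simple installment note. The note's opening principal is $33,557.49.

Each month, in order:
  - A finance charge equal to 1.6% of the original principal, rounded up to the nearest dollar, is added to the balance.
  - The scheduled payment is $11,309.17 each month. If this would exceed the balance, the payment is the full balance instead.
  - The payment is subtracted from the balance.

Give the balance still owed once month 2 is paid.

Month 1: opening $33,557.49; interest $537.00 → $34,094.49; payment $11,309.17; balance $22,785.32
Month 2: opening $22,785.32; interest $537.00 → $23,322.32; payment $11,309.17; balance $12,013.15

$12,013.15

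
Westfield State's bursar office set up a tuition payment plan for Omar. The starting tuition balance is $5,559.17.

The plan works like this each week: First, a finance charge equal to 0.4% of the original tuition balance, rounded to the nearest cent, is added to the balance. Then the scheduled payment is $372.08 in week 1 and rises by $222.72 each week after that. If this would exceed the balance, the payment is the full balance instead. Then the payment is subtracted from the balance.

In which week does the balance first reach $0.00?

Week 1: $5,559.17 +$22.24 interest = $5,581.41; pay $372.08 → $5,209.33
Week 2: $5,209.33 +$22.24 interest = $5,231.57; pay $594.80 → $4,636.77
Week 3: $4,636.77 +$22.24 interest = $4,659.01; pay $817.52 → $3,841.49
Week 4: $3,841.49 +$22.24 interest = $3,863.73; pay $1,040.24 → $2,823.49
Week 5: $2,823.49 +$22.24 interest = $2,845.73; pay $1,262.96 → $1,582.77
Week 6: $1,582.77 +$22.24 interest = $1,605.01; pay $1,485.68 → $119.33
Week 7: $119.33 +$22.24 interest = $141.57; pay $141.57 → $0.00
Balance reaches $0.00 in week 7.

7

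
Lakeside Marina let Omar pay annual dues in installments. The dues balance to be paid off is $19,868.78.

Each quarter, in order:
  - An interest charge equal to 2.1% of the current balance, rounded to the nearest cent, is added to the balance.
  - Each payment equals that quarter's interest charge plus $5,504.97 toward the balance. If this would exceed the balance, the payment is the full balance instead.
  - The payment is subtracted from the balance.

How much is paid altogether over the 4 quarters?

$20,844.13

Quarter 1: opening $19,868.78; interest $417.24 → $20,286.02; payment $5,922.21; balance $14,363.81
Quarter 2: opening $14,363.81; interest $301.64 → $14,665.45; payment $5,806.61; balance $8,858.84
Quarter 3: opening $8,858.84; interest $186.04 → $9,044.88; payment $5,691.01; balance $3,353.87
Quarter 4: opening $3,353.87; interest $70.43 → $3,424.30; payment $3,424.30; balance $0.00
Total paid: $20,844.13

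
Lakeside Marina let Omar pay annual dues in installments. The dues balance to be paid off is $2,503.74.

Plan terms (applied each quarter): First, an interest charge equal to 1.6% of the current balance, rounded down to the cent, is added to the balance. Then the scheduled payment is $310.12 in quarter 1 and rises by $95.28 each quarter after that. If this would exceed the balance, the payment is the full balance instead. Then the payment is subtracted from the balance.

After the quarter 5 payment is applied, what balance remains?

$141.34

# | Opening | Interest | Payment | End bal
1 | $2,503.74 | $40.05 | $310.12 | $2,233.67
2 | $2,233.67 | $35.73 | $405.40 | $1,864.00
3 | $1,864.00 | $29.82 | $500.68 | $1,393.14
4 | $1,393.14 | $22.29 | $595.96 | $819.47
5 | $819.47 | $13.11 | $691.24 | $141.34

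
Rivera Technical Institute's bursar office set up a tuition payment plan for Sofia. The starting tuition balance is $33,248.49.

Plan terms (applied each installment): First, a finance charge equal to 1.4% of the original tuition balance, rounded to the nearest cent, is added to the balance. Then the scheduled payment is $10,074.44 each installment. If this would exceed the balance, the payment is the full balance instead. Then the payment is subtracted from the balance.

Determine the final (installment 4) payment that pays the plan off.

$4,887.09

Installment 1: $33,248.49 +$465.48 interest = $33,713.97; pay $10,074.44 → $23,639.53
Installment 2: $23,639.53 +$465.48 interest = $24,105.01; pay $10,074.44 → $14,030.57
Installment 3: $14,030.57 +$465.48 interest = $14,496.05; pay $10,074.44 → $4,421.61
Installment 4: $4,421.61 +$465.48 interest = $4,887.09; pay $4,887.09 → $0.00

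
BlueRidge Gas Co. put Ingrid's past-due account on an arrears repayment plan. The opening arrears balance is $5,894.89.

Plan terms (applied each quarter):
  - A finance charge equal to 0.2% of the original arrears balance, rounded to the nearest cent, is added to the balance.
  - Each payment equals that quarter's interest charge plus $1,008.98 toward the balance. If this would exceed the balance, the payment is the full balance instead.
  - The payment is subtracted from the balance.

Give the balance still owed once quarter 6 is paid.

$0.00

Quarter 1: opening $5,894.89; interest $11.79 → $5,906.68; payment $1,020.77; balance $4,885.91
Quarter 2: opening $4,885.91; interest $11.79 → $4,897.70; payment $1,020.77; balance $3,876.93
Quarter 3: opening $3,876.93; interest $11.79 → $3,888.72; payment $1,020.77; balance $2,867.95
Quarter 4: opening $2,867.95; interest $11.79 → $2,879.74; payment $1,020.77; balance $1,858.97
Quarter 5: opening $1,858.97; interest $11.79 → $1,870.76; payment $1,020.77; balance $849.99
Quarter 6: opening $849.99; interest $11.79 → $861.78; payment $861.78; balance $0.00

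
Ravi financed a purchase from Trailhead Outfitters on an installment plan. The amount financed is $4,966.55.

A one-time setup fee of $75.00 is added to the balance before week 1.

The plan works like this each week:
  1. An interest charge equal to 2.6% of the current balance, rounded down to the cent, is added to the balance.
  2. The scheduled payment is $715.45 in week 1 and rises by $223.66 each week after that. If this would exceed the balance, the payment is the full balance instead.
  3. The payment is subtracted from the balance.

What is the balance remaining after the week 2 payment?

Week 1: $5,041.55 +$131.08 interest = $5,172.63; pay $715.45 → $4,457.18
Week 2: $4,457.18 +$115.88 interest = $4,573.06; pay $939.11 → $3,633.95

$3,633.95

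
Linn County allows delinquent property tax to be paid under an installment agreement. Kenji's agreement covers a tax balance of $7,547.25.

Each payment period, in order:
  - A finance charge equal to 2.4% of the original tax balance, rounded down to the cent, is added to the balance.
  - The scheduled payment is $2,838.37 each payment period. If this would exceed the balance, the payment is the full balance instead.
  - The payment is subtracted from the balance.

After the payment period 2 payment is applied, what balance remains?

$2,232.77

Payment period 1: opening $7,547.25; interest $181.13 → $7,728.38; payment $2,838.37; balance $4,890.01
Payment period 2: opening $4,890.01; interest $181.13 → $5,071.14; payment $2,838.37; balance $2,232.77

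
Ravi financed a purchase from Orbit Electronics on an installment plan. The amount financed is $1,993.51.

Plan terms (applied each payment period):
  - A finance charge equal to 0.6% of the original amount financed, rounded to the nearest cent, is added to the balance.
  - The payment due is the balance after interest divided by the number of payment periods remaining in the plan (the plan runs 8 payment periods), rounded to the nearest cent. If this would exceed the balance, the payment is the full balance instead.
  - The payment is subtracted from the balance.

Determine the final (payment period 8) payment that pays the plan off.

$281.69

# | Opening | Interest | Payment | End bal
1 | $1,993.51 | $11.96 | $250.68 | $1,754.79
2 | $1,754.79 | $11.96 | $252.39 | $1,514.36
3 | $1,514.36 | $11.96 | $254.39 | $1,271.93
4 | $1,271.93 | $11.96 | $256.78 | $1,027.11
5 | $1,027.11 | $11.96 | $259.77 | $779.30
6 | $779.30 | $11.96 | $263.75 | $527.51
7 | $527.51 | $11.96 | $269.74 | $269.73
8 | $269.73 | $11.96 | $281.69 | $0.00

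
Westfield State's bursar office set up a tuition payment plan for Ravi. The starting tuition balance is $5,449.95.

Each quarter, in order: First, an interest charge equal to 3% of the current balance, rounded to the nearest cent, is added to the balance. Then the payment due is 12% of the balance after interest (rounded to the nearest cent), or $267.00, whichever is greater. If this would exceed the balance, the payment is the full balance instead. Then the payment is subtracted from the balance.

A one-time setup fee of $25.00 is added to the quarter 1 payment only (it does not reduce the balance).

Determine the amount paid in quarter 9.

$306.88

# | Opening | Interest | Payment | Fee | End bal
1 | $5,449.95 | $163.50 | $673.61 | $25.00 | $4,939.84
2 | $4,939.84 | $148.20 | $610.56 | — | $4,477.48
3 | $4,477.48 | $134.32 | $553.42 | — | $4,058.38
4 | $4,058.38 | $121.75 | $501.62 | — | $3,678.51
5 | $3,678.51 | $110.36 | $454.66 | — | $3,334.21
6 | $3,334.21 | $100.03 | $412.11 | — | $3,022.13
7 | $3,022.13 | $90.66 | $373.53 | — | $2,739.26
8 | $2,739.26 | $82.18 | $338.57 | — | $2,482.87
9 | $2,482.87 | $74.49 | $306.88 | — | $2,250.48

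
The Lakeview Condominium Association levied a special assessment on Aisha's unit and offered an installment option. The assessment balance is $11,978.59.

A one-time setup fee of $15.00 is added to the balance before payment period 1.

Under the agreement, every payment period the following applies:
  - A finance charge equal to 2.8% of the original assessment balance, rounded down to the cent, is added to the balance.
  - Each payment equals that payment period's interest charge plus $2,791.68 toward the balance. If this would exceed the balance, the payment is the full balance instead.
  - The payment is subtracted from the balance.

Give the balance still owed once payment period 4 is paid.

# | Opening | Interest | Payment | End bal
1 | $11,993.59 | $335.40 | $3,127.08 | $9,201.91
2 | $9,201.91 | $335.40 | $3,127.08 | $6,410.23
3 | $6,410.23 | $335.40 | $3,127.08 | $3,618.55
4 | $3,618.55 | $335.40 | $3,127.08 | $826.87

$826.87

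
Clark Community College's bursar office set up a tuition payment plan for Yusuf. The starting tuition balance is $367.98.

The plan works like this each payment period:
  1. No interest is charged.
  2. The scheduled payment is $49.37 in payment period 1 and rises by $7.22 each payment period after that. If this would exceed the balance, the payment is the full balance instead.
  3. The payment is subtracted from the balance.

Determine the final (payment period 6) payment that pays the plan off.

Payment period 1: opening $367.98; payment $49.37; balance $318.61
Payment period 2: opening $318.61; payment $56.59; balance $262.02
Payment period 3: opening $262.02; payment $63.81; balance $198.21
Payment period 4: opening $198.21; payment $71.03; balance $127.18
Payment period 5: opening $127.18; payment $78.25; balance $48.93
Payment period 6: opening $48.93; payment $48.93; balance $0.00

$48.93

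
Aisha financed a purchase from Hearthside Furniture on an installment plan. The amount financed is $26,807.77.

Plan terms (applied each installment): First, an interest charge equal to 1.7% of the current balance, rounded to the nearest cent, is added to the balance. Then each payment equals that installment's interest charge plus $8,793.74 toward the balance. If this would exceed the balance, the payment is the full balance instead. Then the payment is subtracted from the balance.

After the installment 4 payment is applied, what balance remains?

$0.00

Installment 1: opening $26,807.77; interest $455.73 → $27,263.50; payment $9,249.47; balance $18,014.03
Installment 2: opening $18,014.03; interest $306.24 → $18,320.27; payment $9,099.98; balance $9,220.29
Installment 3: opening $9,220.29; interest $156.74 → $9,377.03; payment $8,950.48; balance $426.55
Installment 4: opening $426.55; interest $7.25 → $433.80; payment $433.80; balance $0.00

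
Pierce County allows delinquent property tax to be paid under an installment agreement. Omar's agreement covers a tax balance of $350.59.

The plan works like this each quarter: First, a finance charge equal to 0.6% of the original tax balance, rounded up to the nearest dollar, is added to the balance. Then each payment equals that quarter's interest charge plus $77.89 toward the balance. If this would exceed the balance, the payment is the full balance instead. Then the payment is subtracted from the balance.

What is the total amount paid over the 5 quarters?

Quarter 1: $350.59 +$3.00 interest = $353.59; pay $80.89 → $272.70
Quarter 2: $272.70 +$3.00 interest = $275.70; pay $80.89 → $194.81
Quarter 3: $194.81 +$3.00 interest = $197.81; pay $80.89 → $116.92
Quarter 4: $116.92 +$3.00 interest = $119.92; pay $80.89 → $39.03
Quarter 5: $39.03 +$3.00 interest = $42.03; pay $42.03 → $0.00
Total paid: $365.59

$365.59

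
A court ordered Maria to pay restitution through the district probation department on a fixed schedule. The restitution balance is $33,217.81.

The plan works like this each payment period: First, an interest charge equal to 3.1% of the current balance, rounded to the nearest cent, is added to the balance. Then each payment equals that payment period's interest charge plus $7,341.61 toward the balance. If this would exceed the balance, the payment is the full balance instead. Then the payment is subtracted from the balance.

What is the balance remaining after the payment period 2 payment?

$18,534.59

Payment period 1: opening $33,217.81; interest $1,029.75 → $34,247.56; payment $8,371.36; balance $25,876.20
Payment period 2: opening $25,876.20; interest $802.16 → $26,678.36; payment $8,143.77; balance $18,534.59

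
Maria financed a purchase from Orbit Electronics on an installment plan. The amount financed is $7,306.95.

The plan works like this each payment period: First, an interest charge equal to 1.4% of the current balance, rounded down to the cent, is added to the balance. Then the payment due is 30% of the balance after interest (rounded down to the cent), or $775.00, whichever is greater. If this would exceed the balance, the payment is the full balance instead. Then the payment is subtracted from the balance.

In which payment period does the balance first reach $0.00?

Payment period 1: opening $7,306.95; interest $102.29 → $7,409.24; payment $2,222.77; balance $5,186.47
Payment period 2: opening $5,186.47; interest $72.61 → $5,259.08; payment $1,577.72; balance $3,681.36
Payment period 3: opening $3,681.36; interest $51.53 → $3,732.89; payment $1,119.86; balance $2,613.03
Payment period 4: opening $2,613.03; interest $36.58 → $2,649.61; payment $794.88; balance $1,854.73
Payment period 5: opening $1,854.73; interest $25.96 → $1,880.69; payment $775.00; balance $1,105.69
Payment period 6: opening $1,105.69; interest $15.47 → $1,121.16; payment $775.00; balance $346.16
Payment period 7: opening $346.16; interest $4.84 → $351.00; payment $351.00; balance $0.00
Balance reaches $0.00 in payment period 7.

7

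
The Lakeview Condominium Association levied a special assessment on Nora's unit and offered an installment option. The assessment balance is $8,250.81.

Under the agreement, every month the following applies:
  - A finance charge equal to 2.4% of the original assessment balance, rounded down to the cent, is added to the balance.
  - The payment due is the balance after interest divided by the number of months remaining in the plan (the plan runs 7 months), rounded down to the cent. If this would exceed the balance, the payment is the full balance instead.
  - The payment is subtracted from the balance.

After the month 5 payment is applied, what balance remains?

Month 1: opening $8,250.81; interest $198.01 → $8,448.82; payment $1,206.97; balance $7,241.85
Month 2: opening $7,241.85; interest $198.01 → $7,439.86; payment $1,239.97; balance $6,199.89
Month 3: opening $6,199.89; interest $198.01 → $6,397.90; payment $1,279.58; balance $5,118.32
Month 4: opening $5,118.32; interest $198.01 → $5,316.33; payment $1,329.08; balance $3,987.25
Month 5: opening $3,987.25; interest $198.01 → $4,185.26; payment $1,395.08; balance $2,790.18

$2,790.18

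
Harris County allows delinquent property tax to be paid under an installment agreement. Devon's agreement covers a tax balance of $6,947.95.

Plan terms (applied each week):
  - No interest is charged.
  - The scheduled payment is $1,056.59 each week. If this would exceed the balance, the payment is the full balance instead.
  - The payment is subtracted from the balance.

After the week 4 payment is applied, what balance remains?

$2,721.59

# | Opening | Payment | End bal
1 | $6,947.95 | $1,056.59 | $5,891.36
2 | $5,891.36 | $1,056.59 | $4,834.77
3 | $4,834.77 | $1,056.59 | $3,778.18
4 | $3,778.18 | $1,056.59 | $2,721.59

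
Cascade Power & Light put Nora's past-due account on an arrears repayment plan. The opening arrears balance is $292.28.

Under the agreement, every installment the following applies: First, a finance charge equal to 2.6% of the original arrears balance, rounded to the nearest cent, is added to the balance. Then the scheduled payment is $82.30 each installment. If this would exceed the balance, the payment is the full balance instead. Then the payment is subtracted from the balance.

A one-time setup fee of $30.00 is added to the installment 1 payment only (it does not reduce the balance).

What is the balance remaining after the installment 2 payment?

$142.88

Installment 1: $292.28 +$7.60 interest = $299.88; pay $82.30 (+ $30.00 fee) → $217.58
Installment 2: $217.58 +$7.60 interest = $225.18; pay $82.30 → $142.88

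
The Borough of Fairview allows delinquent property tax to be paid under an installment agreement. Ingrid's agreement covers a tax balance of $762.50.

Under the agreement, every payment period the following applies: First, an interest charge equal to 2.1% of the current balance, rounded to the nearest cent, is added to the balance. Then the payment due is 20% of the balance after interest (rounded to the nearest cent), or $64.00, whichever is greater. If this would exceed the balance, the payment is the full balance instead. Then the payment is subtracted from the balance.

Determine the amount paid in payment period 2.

Payment period 1: opening $762.50; interest $16.01 → $778.51; payment $155.70; balance $622.81
Payment period 2: opening $622.81; interest $13.08 → $635.89; payment $127.18; balance $508.71

$127.18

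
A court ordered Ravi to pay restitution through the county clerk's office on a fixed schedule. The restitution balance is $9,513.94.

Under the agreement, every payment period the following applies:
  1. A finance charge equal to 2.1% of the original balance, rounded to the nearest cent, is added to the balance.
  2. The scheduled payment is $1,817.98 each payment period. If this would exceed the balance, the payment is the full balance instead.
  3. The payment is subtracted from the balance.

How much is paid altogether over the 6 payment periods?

# | Opening | Interest | Payment | End bal
1 | $9,513.94 | $199.79 | $1,817.98 | $7,895.75
2 | $7,895.75 | $199.79 | $1,817.98 | $6,277.56
3 | $6,277.56 | $199.79 | $1,817.98 | $4,659.37
4 | $4,659.37 | $199.79 | $1,817.98 | $3,041.18
5 | $3,041.18 | $199.79 | $1,817.98 | $1,422.99
6 | $1,422.99 | $199.79 | $1,622.78 | $0.00
Total paid: $10,712.68

$10,712.68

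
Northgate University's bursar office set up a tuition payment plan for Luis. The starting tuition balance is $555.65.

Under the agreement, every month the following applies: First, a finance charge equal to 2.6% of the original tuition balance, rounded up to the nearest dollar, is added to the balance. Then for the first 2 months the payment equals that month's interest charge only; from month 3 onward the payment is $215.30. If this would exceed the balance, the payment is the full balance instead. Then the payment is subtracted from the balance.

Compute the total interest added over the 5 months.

$75.00

Month 1: opening $555.65; interest $15.00 → $570.65; payment $15.00; balance $555.65
Month 2: opening $555.65; interest $15.00 → $570.65; payment $15.00; balance $555.65
Month 3: opening $555.65; interest $15.00 → $570.65; payment $215.30; balance $355.35
Month 4: opening $355.35; interest $15.00 → $370.35; payment $215.30; balance $155.05
Month 5: opening $155.05; interest $15.00 → $170.05; payment $170.05; balance $0.00
Total interest: $15.00 + $15.00 + $15.00 + $15.00 + $15.00 = $75.00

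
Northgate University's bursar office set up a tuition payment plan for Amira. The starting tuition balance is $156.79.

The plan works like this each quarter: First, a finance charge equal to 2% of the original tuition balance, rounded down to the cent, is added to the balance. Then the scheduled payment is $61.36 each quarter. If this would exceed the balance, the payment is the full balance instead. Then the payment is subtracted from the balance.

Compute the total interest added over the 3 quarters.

# | Opening | Interest | Payment | End bal
1 | $156.79 | $3.13 | $61.36 | $98.56
2 | $98.56 | $3.13 | $61.36 | $40.33
3 | $40.33 | $3.13 | $43.46 | $0.00
Total interest: $3.13 + $3.13 + $3.13 = $9.39

$9.39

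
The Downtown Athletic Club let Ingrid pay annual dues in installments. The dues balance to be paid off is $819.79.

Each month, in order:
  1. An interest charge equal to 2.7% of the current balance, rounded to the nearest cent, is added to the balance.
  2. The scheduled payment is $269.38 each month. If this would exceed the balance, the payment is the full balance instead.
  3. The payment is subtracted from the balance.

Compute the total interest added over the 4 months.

Month 1: opening $819.79; interest $22.13 → $841.92; payment $269.38; balance $572.54
Month 2: opening $572.54; interest $15.46 → $588.00; payment $269.38; balance $318.62
Month 3: opening $318.62; interest $8.60 → $327.22; payment $269.38; balance $57.84
Month 4: opening $57.84; interest $1.56 → $59.40; payment $59.40; balance $0.00
Total interest: $22.13 + $15.46 + $8.60 + $1.56 = $47.75

$47.75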